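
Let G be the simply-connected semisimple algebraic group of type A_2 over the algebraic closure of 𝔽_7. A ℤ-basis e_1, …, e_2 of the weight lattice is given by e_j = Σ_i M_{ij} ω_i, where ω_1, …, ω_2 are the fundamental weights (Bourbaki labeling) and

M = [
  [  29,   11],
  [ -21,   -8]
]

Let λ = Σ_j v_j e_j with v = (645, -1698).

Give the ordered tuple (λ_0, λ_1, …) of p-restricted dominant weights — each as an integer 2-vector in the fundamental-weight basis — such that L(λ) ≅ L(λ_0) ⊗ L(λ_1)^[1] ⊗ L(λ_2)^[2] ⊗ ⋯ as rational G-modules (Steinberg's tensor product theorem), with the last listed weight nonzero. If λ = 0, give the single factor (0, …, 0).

Compute c_i = Σ_j M_{ij} v_j with v = (645, -1698):
  c_1 = (29)·(645) + (11)·(-1698) = 27
  c_2 = (-21)·(645) + (-8)·(-1698) = 39
Expand coordinatewise in base 7:
  c_1 = 27 = 6·7^0 + 3·7^1
  c_2 = 39 = 4·7^0 + 5·7^1
p-restricted factor λ_0 = (6, 4)
p-restricted factor λ_1 = (3, 5)

((6, 4), (3, 5))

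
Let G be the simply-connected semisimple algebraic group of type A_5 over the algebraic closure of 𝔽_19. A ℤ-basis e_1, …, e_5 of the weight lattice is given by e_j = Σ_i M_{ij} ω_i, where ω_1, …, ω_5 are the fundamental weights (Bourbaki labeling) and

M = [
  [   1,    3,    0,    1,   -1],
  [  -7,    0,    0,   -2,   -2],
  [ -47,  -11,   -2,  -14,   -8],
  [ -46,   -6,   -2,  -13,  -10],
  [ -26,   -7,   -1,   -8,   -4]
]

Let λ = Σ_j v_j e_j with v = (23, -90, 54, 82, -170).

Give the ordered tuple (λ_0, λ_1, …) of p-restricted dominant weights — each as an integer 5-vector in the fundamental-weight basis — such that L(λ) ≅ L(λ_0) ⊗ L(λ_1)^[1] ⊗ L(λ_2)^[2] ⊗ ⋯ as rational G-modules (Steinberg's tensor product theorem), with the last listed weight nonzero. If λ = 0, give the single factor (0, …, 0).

Compute c_i = Σ_j M_{ij} v_j with v = (23, -90, 54, 82, -170):
  c_1 = 1*23 + 3*-90 + 0*54 + 1*82 + -1*-170 = 5
  c_2 = -7*23 + 0*-90 + 0*54 + -2*82 + -2*-170 = 15
  c_3 = -47*23 + -11*-90 + -2*54 + -14*82 + -8*-170 = 13
  c_4 = -46*23 + -6*-90 + -2*54 + -13*82 + -10*-170 = 8
  c_5 = -26*23 + -7*-90 + -1*54 + -8*82 + -4*-170 = 2
Writing each c_i in base p = 19:
  c_1 = 5 = 5·19^0
  c_2 = 15 = 15·19^0
  c_3 = 13 = 13·19^0
  c_4 = 8 = 8·19^0
  c_5 = 2 = 2·19^0
p-restricted factor λ_0 = (5, 15, 13, 8, 2)

((5, 15, 13, 8, 2),)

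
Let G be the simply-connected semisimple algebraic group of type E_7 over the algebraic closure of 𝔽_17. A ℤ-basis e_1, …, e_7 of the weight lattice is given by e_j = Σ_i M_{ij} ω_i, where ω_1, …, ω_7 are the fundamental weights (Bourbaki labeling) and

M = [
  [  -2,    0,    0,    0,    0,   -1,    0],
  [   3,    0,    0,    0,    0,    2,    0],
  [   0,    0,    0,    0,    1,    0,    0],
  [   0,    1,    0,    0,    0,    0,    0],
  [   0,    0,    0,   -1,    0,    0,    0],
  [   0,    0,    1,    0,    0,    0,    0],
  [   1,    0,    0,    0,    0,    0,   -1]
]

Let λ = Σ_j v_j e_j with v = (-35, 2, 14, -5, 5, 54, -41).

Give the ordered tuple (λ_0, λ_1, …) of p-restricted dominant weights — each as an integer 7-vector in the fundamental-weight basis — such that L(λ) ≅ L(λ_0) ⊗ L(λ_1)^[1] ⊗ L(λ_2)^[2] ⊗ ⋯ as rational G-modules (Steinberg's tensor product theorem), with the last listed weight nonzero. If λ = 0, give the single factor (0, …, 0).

((16, 3, 5, 2, 5, 14, 6),)

Compute c_i = Σ_j M_{ij} v_j with v = (-35, 2, 14, -5, 5, 54, -41):
  c_1 = (-2)·(-35) + (0)·(2) + (0)·(14) + (0)·(-5) + (0)·(5) + (-1)·(54) + (0)·(-41) = 16
  c_2 = (3)·(-35) + (0)·(2) + (0)·(14) + (0)·(-5) + (0)·(5) + (2)·(54) + (0)·(-41) = 3
  c_3 = (0)·(-35) + (0)·(2) + (0)·(14) + (0)·(-5) + (1)·(5) + (0)·(54) + (0)·(-41) = 5
  c_4 = (0)·(-35) + (1)·(2) + (0)·(14) + (0)·(-5) + (0)·(5) + (0)·(54) + (0)·(-41) = 2
  c_5 = (0)·(-35) + (0)·(2) + (0)·(14) + (-1)·(-5) + (0)·(5) + (0)·(54) + (0)·(-41) = 5
  c_6 = (0)·(-35) + (0)·(2) + (1)·(14) + (0)·(-5) + (0)·(5) + (0)·(54) + (0)·(-41) = 14
  c_7 = (1)·(-35) + (0)·(2) + (0)·(14) + (0)·(-5) + (0)·(5) + (0)·(54) + (-1)·(-41) = 6
Writing each c_i in base p = 17:
  c_1 = 16 = 16·17^0
  c_2 = 3 = 3·17^0
  c_3 = 5 = 5·17^0
  c_4 = 2 = 2·17^0
  c_5 = 5 = 5·17^0
  c_6 = 14 = 14·17^0
  c_7 = 6 = 6·17^0
Factor λ_0 = (16, 3, 5, 2, 5, 14, 6)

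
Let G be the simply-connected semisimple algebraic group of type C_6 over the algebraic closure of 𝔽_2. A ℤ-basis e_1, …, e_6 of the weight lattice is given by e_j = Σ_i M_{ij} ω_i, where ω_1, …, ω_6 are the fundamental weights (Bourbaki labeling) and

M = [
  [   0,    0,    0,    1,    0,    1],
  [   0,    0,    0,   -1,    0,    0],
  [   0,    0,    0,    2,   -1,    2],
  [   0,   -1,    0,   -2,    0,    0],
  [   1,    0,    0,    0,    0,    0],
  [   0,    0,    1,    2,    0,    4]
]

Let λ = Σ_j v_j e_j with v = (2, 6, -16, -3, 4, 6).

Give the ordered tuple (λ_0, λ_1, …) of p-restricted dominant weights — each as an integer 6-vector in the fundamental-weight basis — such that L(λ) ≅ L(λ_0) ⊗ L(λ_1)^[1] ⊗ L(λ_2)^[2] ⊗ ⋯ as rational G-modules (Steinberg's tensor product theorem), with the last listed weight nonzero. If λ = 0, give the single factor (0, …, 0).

((1, 1, 0, 0, 0, 0), (1, 1, 1, 0, 1, 1))

Compute c_i = Σ_j M_{ij} v_j with v = (2, 6, -16, -3, 4, 6):
  c_1 = 0*2 + 0*6 + 0*-16 + 1*-3 + 0*4 + 1*6 = 3
  c_2 = 0*2 + 0*6 + 0*-16 + -1*-3 + 0*4 + 0*6 = 3
  c_3 = 0*2 + 0*6 + 0*-16 + 2*-3 + -1*4 + 2*6 = 2
  c_4 = 0*2 + -1*6 + 0*-16 + -2*-3 + 0*4 + 0*6 = 0
  c_5 = 1*2 + 0*6 + 0*-16 + 0*-3 + 0*4 + 0*6 = 2
  c_6 = 0*2 + 0*6 + 1*-16 + 2*-3 + 0*4 + 4*6 = 2
Writing each c_i in base p = 2:
  c_1 = 3 = 1·2^0 + 1·2^1
  c_2 = 3 = 1·2^0 + 1·2^1
  c_3 = 2 = 0·2^0 + 1·2^1
  c_4 = 0
  c_5 = 2 = 0·2^0 + 1·2^1
  c_6 = 2 = 0·2^0 + 1·2^1
p-restricted factor λ_0 = (1, 1, 0, 0, 0, 0)
p-restricted factor λ_1 = (1, 1, 1, 0, 1, 1)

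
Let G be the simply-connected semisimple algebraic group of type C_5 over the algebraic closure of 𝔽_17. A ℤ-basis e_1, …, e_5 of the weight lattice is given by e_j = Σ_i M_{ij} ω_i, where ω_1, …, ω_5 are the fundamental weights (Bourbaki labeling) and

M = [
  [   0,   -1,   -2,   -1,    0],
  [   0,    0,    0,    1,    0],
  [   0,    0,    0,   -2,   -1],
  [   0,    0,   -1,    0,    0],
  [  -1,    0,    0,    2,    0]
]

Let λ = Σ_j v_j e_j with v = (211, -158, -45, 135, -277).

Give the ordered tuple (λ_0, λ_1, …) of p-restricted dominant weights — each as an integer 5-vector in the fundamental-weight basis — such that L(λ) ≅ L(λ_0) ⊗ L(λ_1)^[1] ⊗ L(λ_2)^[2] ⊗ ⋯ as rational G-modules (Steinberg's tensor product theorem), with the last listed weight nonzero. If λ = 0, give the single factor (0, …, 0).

((11, 16, 7, 11, 8), (6, 7, 0, 2, 3))

In the fundamental-weight basis, λ has coordinates c = M·v (v = (211, -158, -45, 135, -277)):
  c_1 = (0)·(211) + (-1)·(-158) + (-2)·(-45) + (-1)·(135) + (0)·(-277) = 113
  c_2 = (0)·(211) + (0)·(-158) + (0)·(-45) + (1)·(135) + (0)·(-277) = 135
  c_3 = (0)·(211) + (0)·(-158) + (0)·(-45) + (-2)·(135) + (-1)·(-277) = 7
  c_4 = (0)·(211) + (0)·(-158) + (-1)·(-45) + (0)·(135) + (0)·(-277) = 45
  c_5 = (-1)·(211) + (0)·(-158) + (0)·(-45) + (2)·(135) + (0)·(-277) = 59
Expand coordinatewise in base 17:
  c_1 = 113 = 11·17^0 + 6·17^1
  c_2 = 135 = 16·17^0 + 7·17^1
  c_3 = 7 = 7·17^0
  c_4 = 45 = 11·17^0 + 2·17^1
  c_5 = 59 = 8·17^0 + 3·17^1
λ_0 = (11, 16, 7, 11, 8)
λ_1 = (6, 7, 0, 2, 3)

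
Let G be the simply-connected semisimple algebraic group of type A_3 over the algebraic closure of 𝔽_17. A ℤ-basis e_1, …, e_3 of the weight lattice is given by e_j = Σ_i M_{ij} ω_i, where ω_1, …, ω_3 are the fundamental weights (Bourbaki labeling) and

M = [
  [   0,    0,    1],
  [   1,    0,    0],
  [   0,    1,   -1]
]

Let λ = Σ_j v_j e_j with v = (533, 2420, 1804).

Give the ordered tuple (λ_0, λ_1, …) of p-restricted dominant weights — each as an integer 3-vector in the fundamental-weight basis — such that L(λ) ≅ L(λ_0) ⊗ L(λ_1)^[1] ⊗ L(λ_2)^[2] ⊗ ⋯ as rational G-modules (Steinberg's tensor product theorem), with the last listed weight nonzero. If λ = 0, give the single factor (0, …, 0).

Converting to the ω-basis (c_i = row i of M dotted with v = (533, 2420, 1804)):
  c_1 = 0·533 + 0·2420 + 1·1804 = 1804
  c_2 = 1·533 + 0·2420 + 0·1804 = 533
  c_3 = 0·533 + 1·2420 + (-1)·(1804) = 616
p = 17; digits c_i = Σ_j d_{ij}·17^j, 0 ≤ d_{ij} < 17:
  c_1 = 1804 = 2·17^0 + 4·17^1 + 6·17^2
  c_2 = 533 = 6·17^0 + 14·17^1 + 1·17^2
  c_3 = 616 = 4·17^0 + 2·17^1 + 2·17^2
λ_0 = (2, 6, 4)
λ_1 = (4, 14, 2)
λ_2 = (6, 1, 2)

((2, 6, 4), (4, 14, 2), (6, 1, 2))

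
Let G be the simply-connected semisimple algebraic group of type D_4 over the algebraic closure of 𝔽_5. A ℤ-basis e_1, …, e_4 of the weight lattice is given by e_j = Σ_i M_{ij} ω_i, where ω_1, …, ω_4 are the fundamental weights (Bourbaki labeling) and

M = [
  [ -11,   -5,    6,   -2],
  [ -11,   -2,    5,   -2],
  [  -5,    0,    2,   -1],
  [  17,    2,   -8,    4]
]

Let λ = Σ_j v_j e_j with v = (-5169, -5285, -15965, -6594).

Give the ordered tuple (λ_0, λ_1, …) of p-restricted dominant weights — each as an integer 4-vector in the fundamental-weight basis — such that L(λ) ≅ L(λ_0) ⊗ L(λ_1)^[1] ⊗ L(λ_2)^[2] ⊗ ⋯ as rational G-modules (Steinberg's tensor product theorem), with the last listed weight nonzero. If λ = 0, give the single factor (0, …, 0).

ω-coordinates c = M·v, v = (-5169, -5285, -15965, -6594):
  c_1 = (-11)·(-5169) + (-5)·(-5285) + (6)·(-15965) + (-2)·(-6594) = 682
  c_2 = (-11)·(-5169) + (-2)·(-5285) + (5)·(-15965) + (-2)·(-6594) = 792
  c_3 = (-5)·(-5169) + (0)·(-5285) + (2)·(-15965) + (-1)·(-6594) = 509
  c_4 = (17)·(-5169) + (2)·(-5285) + (-8)·(-15965) + (4)·(-6594) = 2901
Expand coordinatewise in base 5:
  c_1 = 682 = 2·5^0 + 1·5^1 + 2·5^2 + 0·5^3 + 1·5^4
  c_2 = 792 = 2·5^0 + 3·5^1 + 1·5^2 + 1·5^3 + 1·5^4
  c_3 = 509 = 4·5^0 + 1·5^1 + 0·5^2 + 4·5^3
  c_4 = 2901 = 1·5^0 + 0·5^1 + 1·5^2 + 3·5^3 + 4·5^4
p-restricted factor λ_0 = (2, 2, 4, 1)
p-restricted factor λ_1 = (1, 3, 1, 0)
p-restricted factor λ_2 = (2, 1, 0, 1)
p-restricted factor λ_3 = (0, 1, 4, 3)
p-restricted factor λ_4 = (1, 1, 0, 4)

((2, 2, 4, 1), (1, 3, 1, 0), (2, 1, 0, 1), (0, 1, 4, 3), (1, 1, 0, 4))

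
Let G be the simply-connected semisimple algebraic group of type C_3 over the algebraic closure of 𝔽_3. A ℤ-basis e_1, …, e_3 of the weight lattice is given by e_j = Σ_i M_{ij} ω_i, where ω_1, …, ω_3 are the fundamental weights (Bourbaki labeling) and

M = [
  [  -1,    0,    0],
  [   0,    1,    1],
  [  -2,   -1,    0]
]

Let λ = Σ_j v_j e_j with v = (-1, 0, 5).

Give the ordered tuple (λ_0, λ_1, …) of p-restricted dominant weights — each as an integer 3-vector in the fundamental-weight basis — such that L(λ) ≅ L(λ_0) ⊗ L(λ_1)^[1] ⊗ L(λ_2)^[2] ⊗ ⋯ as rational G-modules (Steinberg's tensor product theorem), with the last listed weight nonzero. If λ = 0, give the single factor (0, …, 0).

Converting to the ω-basis (c_i = row i of M dotted with v = (-1, 0, 5)):
  c_1 = (-1)·(-1) + 0·0 + 0·5 = 1
  c_2 = (0)·(-1) + 1·0 + 1·5 = 5
  c_3 = (-2)·(-1) + (-1)·(0) + 0·5 = 2
Base-3 expansion of each c_i:
  c_1 = 1 = 1·3^0
  c_2 = 5 = 2·3^0 + 1·3^1
  c_3 = 2 = 2·3^0
λ_0 = (1, 2, 2)
λ_1 = (0, 1, 0)

((1, 2, 2), (0, 1, 0))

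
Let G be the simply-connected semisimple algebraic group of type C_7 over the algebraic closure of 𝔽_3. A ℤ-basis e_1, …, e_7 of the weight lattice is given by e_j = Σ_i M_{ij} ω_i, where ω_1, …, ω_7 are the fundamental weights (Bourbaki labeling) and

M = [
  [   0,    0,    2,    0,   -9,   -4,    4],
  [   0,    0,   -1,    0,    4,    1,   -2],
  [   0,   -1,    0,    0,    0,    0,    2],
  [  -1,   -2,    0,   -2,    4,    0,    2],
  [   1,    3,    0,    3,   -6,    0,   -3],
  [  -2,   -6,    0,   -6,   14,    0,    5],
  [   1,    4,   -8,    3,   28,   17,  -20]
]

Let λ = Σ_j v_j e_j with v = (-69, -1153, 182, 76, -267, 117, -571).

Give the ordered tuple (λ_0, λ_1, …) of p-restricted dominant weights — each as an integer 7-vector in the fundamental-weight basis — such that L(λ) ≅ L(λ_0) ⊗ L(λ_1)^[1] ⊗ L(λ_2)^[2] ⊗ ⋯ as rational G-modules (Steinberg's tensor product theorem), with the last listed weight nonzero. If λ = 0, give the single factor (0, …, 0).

Change of basis e → ω: c = M·v where v = (-69, -1153, 182, 76, -267, 117, -571):
  c_1 = (0)·(-69) + (0)·(-1153) + (2)·(182) + (0)·(76) + (-9)·(-267) + (-4)·(117) + (4)·(-571) = 15
  c_2 = (0)·(-69) + (0)·(-1153) + (-1)·(182) + (0)·(76) + (4)·(-267) + (1)·(117) + (-2)·(-571) = 9
  c_3 = (0)·(-69) + (-1)·(-1153) + (0)·(182) + (0)·(76) + (0)·(-267) + (0)·(117) + (2)·(-571) = 11
  c_4 = (-1)·(-69) + (-2)·(-1153) + (0)·(182) + (-2)·(76) + (4)·(-267) + (0)·(117) + (2)·(-571) = 13
  c_5 = (1)·(-69) + (3)·(-1153) + (0)·(182) + (3)·(76) + (-6)·(-267) + (0)·(117) + (-3)·(-571) = 15
  c_6 = (-2)·(-69) + (-6)·(-1153) + (0)·(182) + (-6)·(76) + (14)·(-267) + (0)·(117) + (5)·(-571) = 7
  c_7 = (1)·(-69) + (4)·(-1153) + (-8)·(182) + (3)·(76) + (28)·(-267) + (17)·(117) + (-20)·(-571) = 24
Expand coordinatewise in base 3:
  c_1 = 15 = 0·3^0 + 2·3^1 + 1·3^2
  c_2 = 9 = 0·3^0 + 0·3^1 + 1·3^2
  c_3 = 11 = 2·3^0 + 0·3^1 + 1·3^2
  c_4 = 13 = 1·3^0 + 1·3^1 + 1·3^2
  c_5 = 15 = 0·3^0 + 2·3^1 + 1·3^2
  c_6 = 7 = 1·3^0 + 2·3^1
  c_7 = 24 = 0·3^0 + 2·3^1 + 2·3^2
λ_0 = (0, 0, 2, 1, 0, 1, 0)
λ_1 = (2, 0, 0, 1, 2, 2, 2)
λ_2 = (1, 1, 1, 1, 1, 0, 2)

((0, 0, 2, 1, 0, 1, 0), (2, 0, 0, 1, 2, 2, 2), (1, 1, 1, 1, 1, 0, 2))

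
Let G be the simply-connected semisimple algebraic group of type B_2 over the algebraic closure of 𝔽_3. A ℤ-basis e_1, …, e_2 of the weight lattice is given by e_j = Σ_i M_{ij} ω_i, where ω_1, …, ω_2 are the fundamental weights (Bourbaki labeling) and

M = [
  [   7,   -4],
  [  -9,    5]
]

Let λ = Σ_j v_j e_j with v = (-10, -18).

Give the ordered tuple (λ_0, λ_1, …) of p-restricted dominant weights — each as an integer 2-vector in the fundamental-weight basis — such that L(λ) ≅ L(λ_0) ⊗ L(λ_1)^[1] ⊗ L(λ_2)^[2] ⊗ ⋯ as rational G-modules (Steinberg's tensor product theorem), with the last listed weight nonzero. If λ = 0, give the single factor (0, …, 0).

((2, 0),)

ω-coordinates c = M·v, v = (-10, -18):
  c_1 = 7*-10 + -4*-18 = 2
  c_2 = -9*-10 + 5*-18 = 0
Base-3 expansion of each c_i:
  c_1 = 2 = 2·3^0
  c_2 = 0
λ_0 = (2, 0)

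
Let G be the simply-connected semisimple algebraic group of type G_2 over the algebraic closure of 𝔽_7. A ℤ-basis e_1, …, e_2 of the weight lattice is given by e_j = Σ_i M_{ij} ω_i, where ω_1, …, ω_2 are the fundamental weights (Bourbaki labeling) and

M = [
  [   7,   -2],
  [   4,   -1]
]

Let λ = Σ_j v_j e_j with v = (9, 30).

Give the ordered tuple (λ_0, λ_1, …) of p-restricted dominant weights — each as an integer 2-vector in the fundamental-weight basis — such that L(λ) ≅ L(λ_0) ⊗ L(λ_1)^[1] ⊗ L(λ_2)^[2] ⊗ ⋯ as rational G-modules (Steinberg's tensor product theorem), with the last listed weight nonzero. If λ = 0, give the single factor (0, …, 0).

ω-coordinates c = M·v, v = (9, 30):
  c_1 = (7)·(9) + (-2)·(30) = 3
  c_2 = (4)·(9) + (-1)·(30) = 6
Expand coordinatewise in base 7:
  c_1 = 3 = 3·7^0
  c_2 = 6 = 6·7^0
λ_0 = (3, 6)

((3, 6),)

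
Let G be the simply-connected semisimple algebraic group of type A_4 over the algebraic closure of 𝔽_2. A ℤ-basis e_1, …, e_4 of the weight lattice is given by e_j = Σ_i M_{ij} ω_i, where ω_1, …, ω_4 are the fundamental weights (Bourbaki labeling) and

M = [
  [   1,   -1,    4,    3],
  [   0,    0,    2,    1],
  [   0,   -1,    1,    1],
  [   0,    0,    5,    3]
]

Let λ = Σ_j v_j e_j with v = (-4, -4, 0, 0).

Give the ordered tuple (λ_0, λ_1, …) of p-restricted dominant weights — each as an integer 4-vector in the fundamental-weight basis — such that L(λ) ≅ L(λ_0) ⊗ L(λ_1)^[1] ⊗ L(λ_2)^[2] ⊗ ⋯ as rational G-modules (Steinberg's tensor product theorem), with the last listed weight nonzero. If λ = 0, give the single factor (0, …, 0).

ω-coordinates c = M·v, v = (-4, -4, 0, 0):
  c_1 = (1)·(-4) + (-1)·(-4) + 4·0 + 3·0 = 0
  c_2 = (0)·(-4) + (0)·(-4) + 2·0 + 1·0 = 0
  c_3 = (0)·(-4) + (-1)·(-4) + 1·0 + 1·0 = 4
  c_4 = (0)·(-4) + (0)·(-4) + 5·0 + 3·0 = 0
Base-2 expansion of each c_i:
  c_1 = 0
  c_2 = 0
  c_3 = 4 = 0·2^0 + 0·2^1 + 1·2^2
  c_4 = 0
λ_0 = (0, 0, 0, 0)
λ_1 = (0, 0, 0, 0)
λ_2 = (0, 0, 1, 0)

((0, 0, 0, 0), (0, 0, 0, 0), (0, 0, 1, 0))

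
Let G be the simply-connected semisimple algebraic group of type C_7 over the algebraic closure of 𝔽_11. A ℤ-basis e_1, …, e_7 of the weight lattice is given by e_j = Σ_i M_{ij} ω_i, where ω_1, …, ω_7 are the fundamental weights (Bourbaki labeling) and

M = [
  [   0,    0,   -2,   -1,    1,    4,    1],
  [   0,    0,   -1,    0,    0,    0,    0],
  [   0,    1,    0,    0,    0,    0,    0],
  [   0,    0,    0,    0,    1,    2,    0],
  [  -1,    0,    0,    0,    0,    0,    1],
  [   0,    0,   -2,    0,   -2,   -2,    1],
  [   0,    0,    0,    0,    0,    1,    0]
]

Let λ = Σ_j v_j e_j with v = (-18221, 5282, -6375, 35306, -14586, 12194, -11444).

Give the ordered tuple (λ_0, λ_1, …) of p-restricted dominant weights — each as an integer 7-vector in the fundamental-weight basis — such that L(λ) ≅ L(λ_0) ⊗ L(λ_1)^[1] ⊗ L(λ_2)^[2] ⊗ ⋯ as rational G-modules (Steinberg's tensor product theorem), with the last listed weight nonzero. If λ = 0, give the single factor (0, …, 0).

Compute c_i = Σ_j M_{ij} v_j with v = (-18221, 5282, -6375, 35306, -14586, 12194, -11444):
  c_1 = (0)·(-18221) + (0)·(5282) + (-2)·(-6375) + (-1)·(35306) + (1)·(-14586) + (4)·(12194) + (1)·(-11444) = 190
  c_2 = (0)·(-18221) + (0)·(5282) + (-1)·(-6375) + (0)·(35306) + (0)·(-14586) + (0)·(12194) + (0)·(-11444) = 6375
  c_3 = (0)·(-18221) + (1)·(5282) + (0)·(-6375) + (0)·(35306) + (0)·(-14586) + (0)·(12194) + (0)·(-11444) = 5282
  c_4 = (0)·(-18221) + (0)·(5282) + (0)·(-6375) + (0)·(35306) + (1)·(-14586) + (2)·(12194) + (0)·(-11444) = 9802
  c_5 = (-1)·(-18221) + (0)·(5282) + (0)·(-6375) + (0)·(35306) + (0)·(-14586) + (0)·(12194) + (1)·(-11444) = 6777
  c_6 = (0)·(-18221) + (0)·(5282) + (-2)·(-6375) + (0)·(35306) + (-2)·(-14586) + (-2)·(12194) + (1)·(-11444) = 6090
  c_7 = (0)·(-18221) + (0)·(5282) + (0)·(-6375) + (0)·(35306) + (0)·(-14586) + (1)·(12194) + (0)·(-11444) = 12194
p = 11; digits c_i = Σ_j d_{ij}·11^j, 0 ≤ d_{ij} < 11:
  c_1 = 190 = 3·11^0 + 6·11^1 + 1·11^2
  c_2 = 6375 = 6·11^0 + 7·11^1 + 8·11^2 + 4·11^3
  c_3 = 5282 = 2·11^0 + 7·11^1 + 10·11^2 + 3·11^3
  c_4 = 9802 = 1·11^0 + 0·11^1 + 4·11^2 + 7·11^3
  c_5 = 6777 = 1·11^0 + 0·11^1 + 1·11^2 + 5·11^3
  c_6 = 6090 = 7·11^0 + 3·11^1 + 6·11^2 + 4·11^3
  c_7 = 12194 = 6·11^0 + 8·11^1 + 1·11^2 + 9·11^3
λ_0 = (3, 6, 2, 1, 1, 7, 6)
λ_1 = (6, 7, 7, 0, 0, 3, 8)
λ_2 = (1, 8, 10, 4, 1, 6, 1)
λ_3 = (0, 4, 3, 7, 5, 4, 9)

((3, 6, 2, 1, 1, 7, 6), (6, 7, 7, 0, 0, 3, 8), (1, 8, 10, 4, 1, 6, 1), (0, 4, 3, 7, 5, 4, 9))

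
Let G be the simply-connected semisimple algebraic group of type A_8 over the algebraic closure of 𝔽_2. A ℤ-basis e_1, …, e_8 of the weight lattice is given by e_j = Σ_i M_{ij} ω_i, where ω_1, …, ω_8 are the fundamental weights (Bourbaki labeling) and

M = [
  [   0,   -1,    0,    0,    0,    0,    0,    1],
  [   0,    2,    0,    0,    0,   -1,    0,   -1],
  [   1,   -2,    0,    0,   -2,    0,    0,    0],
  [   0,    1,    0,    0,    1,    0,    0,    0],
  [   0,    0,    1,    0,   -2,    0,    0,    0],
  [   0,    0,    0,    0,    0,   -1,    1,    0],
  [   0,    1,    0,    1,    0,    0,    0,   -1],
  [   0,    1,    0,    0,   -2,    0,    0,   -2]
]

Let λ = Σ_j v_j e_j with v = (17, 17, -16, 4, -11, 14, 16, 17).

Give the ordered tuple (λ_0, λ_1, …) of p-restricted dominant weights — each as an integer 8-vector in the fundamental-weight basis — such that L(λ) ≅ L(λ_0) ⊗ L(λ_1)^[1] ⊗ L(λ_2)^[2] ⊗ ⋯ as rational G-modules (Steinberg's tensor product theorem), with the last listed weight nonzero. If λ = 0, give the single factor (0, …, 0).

((0, 1, 1, 0, 0, 0, 0, 1), (0, 1, 0, 1, 1, 1, 0, 0), (0, 0, 1, 1, 1, 0, 1, 1))

Converting to the ω-basis (c_i = row i of M dotted with v = (17, 17, -16, 4, -11, 14, 16, 17)):
  c_1 = 0*17 + -1*17 + 0*-16 + 0*4 + 0*-11 + 0*14 + 0*16 + 1*17 = 0
  c_2 = 0*17 + 2*17 + 0*-16 + 0*4 + 0*-11 + -1*14 + 0*16 + -1*17 = 3
  c_3 = 1*17 + -2*17 + 0*-16 + 0*4 + -2*-11 + 0*14 + 0*16 + 0*17 = 5
  c_4 = 0*17 + 1*17 + 0*-16 + 0*4 + 1*-11 + 0*14 + 0*16 + 0*17 = 6
  c_5 = 0*17 + 0*17 + 1*-16 + 0*4 + -2*-11 + 0*14 + 0*16 + 0*17 = 6
  c_6 = 0*17 + 0*17 + 0*-16 + 0*4 + 0*-11 + -1*14 + 1*16 + 0*17 = 2
  c_7 = 0*17 + 1*17 + 0*-16 + 1*4 + 0*-11 + 0*14 + 0*16 + -1*17 = 4
  c_8 = 0*17 + 1*17 + 0*-16 + 0*4 + -2*-11 + 0*14 + 0*16 + -2*17 = 5
Base-2 expansion of each c_i:
  c_1 = 0
  c_2 = 3 = 1·2^0 + 1·2^1
  c_3 = 5 = 1·2^0 + 0·2^1 + 1·2^2
  c_4 = 6 = 0·2^0 + 1·2^1 + 1·2^2
  c_5 = 6 = 0·2^0 + 1·2^1 + 1·2^2
  c_6 = 2 = 0·2^0 + 1·2^1
  c_7 = 4 = 0·2^0 + 0·2^1 + 1·2^2
  c_8 = 5 = 1·2^0 + 0·2^1 + 1·2^2
λ_0 = (0, 1, 1, 0, 0, 0, 0, 1)
λ_1 = (0, 1, 0, 1, 1, 1, 0, 0)
λ_2 = (0, 0, 1, 1, 1, 0, 1, 1)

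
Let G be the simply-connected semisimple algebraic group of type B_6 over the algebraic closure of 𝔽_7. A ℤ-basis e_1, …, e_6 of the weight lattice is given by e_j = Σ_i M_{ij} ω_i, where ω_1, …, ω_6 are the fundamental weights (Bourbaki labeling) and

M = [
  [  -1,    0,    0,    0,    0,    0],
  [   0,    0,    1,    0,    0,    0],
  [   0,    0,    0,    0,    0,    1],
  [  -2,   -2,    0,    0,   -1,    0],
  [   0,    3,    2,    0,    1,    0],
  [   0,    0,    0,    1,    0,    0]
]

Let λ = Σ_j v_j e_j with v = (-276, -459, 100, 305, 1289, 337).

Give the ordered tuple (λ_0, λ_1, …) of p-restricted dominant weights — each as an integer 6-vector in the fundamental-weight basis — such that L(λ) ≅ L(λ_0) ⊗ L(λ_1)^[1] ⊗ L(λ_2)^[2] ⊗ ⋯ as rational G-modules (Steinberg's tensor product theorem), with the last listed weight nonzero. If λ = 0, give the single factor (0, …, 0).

((3, 2, 1, 6, 0, 4), (4, 0, 6, 4, 2, 1), (5, 2, 6, 3, 2, 6))

Compute c_i = Σ_j M_{ij} v_j with v = (-276, -459, 100, 305, 1289, 337):
  c_1 = (-1)·(-276) + (0)·(-459) + 0·100 + 0·305 + 0·1289 + 0·337 = 276
  c_2 = (0)·(-276) + (0)·(-459) + 1·100 + 0·305 + 0·1289 + 0·337 = 100
  c_3 = (0)·(-276) + (0)·(-459) + 0·100 + 0·305 + 0·1289 + 1·337 = 337
  c_4 = (-2)·(-276) + (-2)·(-459) + 0·100 + 0·305 + (-1)·(1289) + 0·337 = 181
  c_5 = (0)·(-276) + (3)·(-459) + 2·100 + 0·305 + 1·1289 + 0·337 = 112
  c_6 = (0)·(-276) + (0)·(-459) + 0·100 + 1·305 + 0·1289 + 0·337 = 305
Base-7 expansion of each c_i:
  c_1 = 276 = 3·7^0 + 4·7^1 + 5·7^2
  c_2 = 100 = 2·7^0 + 0·7^1 + 2·7^2
  c_3 = 337 = 1·7^0 + 6·7^1 + 6·7^2
  c_4 = 181 = 6·7^0 + 4·7^1 + 3·7^2
  c_5 = 112 = 0·7^0 + 2·7^1 + 2·7^2
  c_6 = 305 = 4·7^0 + 1·7^1 + 6·7^2
λ_0 = (3, 2, 1, 6, 0, 4)
λ_1 = (4, 0, 6, 4, 2, 1)
λ_2 = (5, 2, 6, 3, 2, 6)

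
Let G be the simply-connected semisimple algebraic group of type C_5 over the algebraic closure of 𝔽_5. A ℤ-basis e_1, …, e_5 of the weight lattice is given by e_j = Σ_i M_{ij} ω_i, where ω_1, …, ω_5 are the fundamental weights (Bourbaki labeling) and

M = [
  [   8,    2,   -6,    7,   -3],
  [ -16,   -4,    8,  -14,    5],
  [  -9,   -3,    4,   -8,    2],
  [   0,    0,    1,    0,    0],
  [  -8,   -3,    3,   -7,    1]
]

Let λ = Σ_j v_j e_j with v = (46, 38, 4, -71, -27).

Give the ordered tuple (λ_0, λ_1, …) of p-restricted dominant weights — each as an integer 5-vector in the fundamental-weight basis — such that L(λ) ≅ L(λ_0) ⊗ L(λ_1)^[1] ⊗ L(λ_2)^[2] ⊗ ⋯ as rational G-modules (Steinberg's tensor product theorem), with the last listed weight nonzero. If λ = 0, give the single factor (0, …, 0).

((4, 3, 2, 4, 0),)

Compute c_i = Σ_j M_{ij} v_j with v = (46, 38, 4, -71, -27):
  c_1 = 8·46 + 2·38 + (-6)·(4) + (7)·(-71) + (-3)·(-27) = 4
  c_2 = (-16)·(46) + (-4)·(38) + 8·4 + (-14)·(-71) + (5)·(-27) = 3
  c_3 = (-9)·(46) + (-3)·(38) + 4·4 + (-8)·(-71) + (2)·(-27) = 2
  c_4 = 0·46 + 0·38 + 1·4 + (0)·(-71) + (0)·(-27) = 4
  c_5 = (-8)·(46) + (-3)·(38) + 3·4 + (-7)·(-71) + (1)·(-27) = 0
Writing each c_i in base p = 5:
  c_1 = 4 = 4·5^0
  c_2 = 3 = 3·5^0
  c_3 = 2 = 2·5^0
  c_4 = 4 = 4·5^0
  c_5 = 0
λ_0 = (4, 3, 2, 4, 0)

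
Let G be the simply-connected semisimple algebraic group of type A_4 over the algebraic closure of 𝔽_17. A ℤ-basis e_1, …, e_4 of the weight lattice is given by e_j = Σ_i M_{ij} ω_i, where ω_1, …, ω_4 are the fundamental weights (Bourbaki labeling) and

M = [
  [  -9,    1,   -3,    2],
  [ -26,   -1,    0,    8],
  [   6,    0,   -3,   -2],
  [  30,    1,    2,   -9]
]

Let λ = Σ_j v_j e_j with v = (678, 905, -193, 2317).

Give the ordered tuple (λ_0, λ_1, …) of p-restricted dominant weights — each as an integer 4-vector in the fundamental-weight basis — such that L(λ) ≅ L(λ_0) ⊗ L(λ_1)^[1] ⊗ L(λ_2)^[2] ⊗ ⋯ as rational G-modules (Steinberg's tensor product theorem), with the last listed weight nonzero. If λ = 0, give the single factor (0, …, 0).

((16, 3, 13, 6),)

Change of basis e → ω: c = M·v where v = (678, 905, -193, 2317):
  c_1 = -9*678 + 1*905 + -3*-193 + 2*2317 = 16
  c_2 = -26*678 + -1*905 + 0*-193 + 8*2317 = 3
  c_3 = 6*678 + 0*905 + -3*-193 + -2*2317 = 13
  c_4 = 30*678 + 1*905 + 2*-193 + -9*2317 = 6
Expand coordinatewise in base 17:
  c_1 = 16 = 16·17^0
  c_2 = 3 = 3·17^0
  c_3 = 13 = 13·17^0
  c_4 = 6 = 6·17^0
λ_0 = (16, 3, 13, 6)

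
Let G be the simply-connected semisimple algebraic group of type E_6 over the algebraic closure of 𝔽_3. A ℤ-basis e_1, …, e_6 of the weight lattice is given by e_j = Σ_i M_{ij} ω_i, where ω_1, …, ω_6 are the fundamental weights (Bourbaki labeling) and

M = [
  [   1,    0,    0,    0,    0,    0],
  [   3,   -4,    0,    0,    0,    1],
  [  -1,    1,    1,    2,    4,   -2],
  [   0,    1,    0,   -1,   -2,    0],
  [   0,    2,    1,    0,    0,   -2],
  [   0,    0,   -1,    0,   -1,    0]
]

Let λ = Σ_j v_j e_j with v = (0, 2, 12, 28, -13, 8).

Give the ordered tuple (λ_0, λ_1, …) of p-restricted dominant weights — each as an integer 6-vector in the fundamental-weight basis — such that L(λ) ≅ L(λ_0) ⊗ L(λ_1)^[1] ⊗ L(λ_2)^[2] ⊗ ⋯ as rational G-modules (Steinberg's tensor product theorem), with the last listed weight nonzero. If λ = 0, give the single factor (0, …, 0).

((0, 0, 2, 0, 0, 1),)

Compute c_i = Σ_j M_{ij} v_j with v = (0, 2, 12, 28, -13, 8):
  c_1 = 1·0 + 0·2 + 0·12 + 0·28 + (0)·(-13) + 0·8 = 0
  c_2 = 3·0 + (-4)·(2) + 0·12 + 0·28 + (0)·(-13) + 1·8 = 0
  c_3 = (-1)·(0) + 1·2 + 1·12 + 2·28 + (4)·(-13) + (-2)·(8) = 2
  c_4 = 0·0 + 1·2 + 0·12 + (-1)·(28) + (-2)·(-13) + 0·8 = 0
  c_5 = 0·0 + 2·2 + 1·12 + 0·28 + (0)·(-13) + (-2)·(8) = 0
  c_6 = 0·0 + 0·2 + (-1)·(12) + 0·28 + (-1)·(-13) + 0·8 = 1
Base-3 expansion of each c_i:
  c_1 = 0
  c_2 = 0
  c_3 = 2 = 2·3^0
  c_4 = 0
  c_5 = 0
  c_6 = 1 = 1·3^0
Factor λ_0 = (0, 0, 2, 0, 0, 1)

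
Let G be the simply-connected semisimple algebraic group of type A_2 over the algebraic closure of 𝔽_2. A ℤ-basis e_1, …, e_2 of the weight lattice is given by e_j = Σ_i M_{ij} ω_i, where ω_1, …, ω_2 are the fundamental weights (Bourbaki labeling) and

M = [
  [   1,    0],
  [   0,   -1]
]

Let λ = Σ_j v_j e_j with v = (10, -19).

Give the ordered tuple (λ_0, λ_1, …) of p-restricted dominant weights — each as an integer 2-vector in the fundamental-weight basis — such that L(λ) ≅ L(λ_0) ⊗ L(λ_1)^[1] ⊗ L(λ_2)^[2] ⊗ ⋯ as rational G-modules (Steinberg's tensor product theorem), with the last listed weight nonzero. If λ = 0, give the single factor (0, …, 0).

((0, 1), (1, 1), (0, 0), (1, 0), (0, 1))

Change of basis e → ω: c = M·v where v = (10, -19):
  c_1 = (1)·(10) + (0)·(-19) = 10
  c_2 = (0)·(10) + (-1)·(-19) = 19
p = 2; digits c_i = Σ_j d_{ij}·2^j, 0 ≤ d_{ij} < 2:
  c_1 = 10 = 0·2^0 + 1·2^1 + 0·2^2 + 1·2^3
  c_2 = 19 = 1·2^0 + 1·2^1 + 0·2^2 + 0·2^3 + 1·2^4
p-restricted factor λ_0 = (0, 1)
p-restricted factor λ_1 = (1, 1)
p-restricted factor λ_2 = (0, 0)
p-restricted factor λ_3 = (1, 0)
p-restricted factor λ_4 = (0, 1)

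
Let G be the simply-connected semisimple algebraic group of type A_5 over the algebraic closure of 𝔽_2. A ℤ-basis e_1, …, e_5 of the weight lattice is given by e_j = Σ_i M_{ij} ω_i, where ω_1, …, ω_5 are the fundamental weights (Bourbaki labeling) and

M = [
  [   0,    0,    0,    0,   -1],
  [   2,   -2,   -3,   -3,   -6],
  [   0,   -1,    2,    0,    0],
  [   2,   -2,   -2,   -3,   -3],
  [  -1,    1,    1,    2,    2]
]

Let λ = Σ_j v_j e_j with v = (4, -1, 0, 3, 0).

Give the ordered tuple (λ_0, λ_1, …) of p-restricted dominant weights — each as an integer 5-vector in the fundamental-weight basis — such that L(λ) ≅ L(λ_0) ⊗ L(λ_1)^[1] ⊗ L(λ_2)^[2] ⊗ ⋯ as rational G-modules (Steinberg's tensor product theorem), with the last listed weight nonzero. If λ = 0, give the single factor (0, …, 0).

In the fundamental-weight basis, λ has coordinates c = M·v (v = (4, -1, 0, 3, 0)):
  c_1 = 0·4 + (0)·(-1) + 0·0 + 0·3 + (-1)·(0) = 0
  c_2 = 2·4 + (-2)·(-1) + (-3)·(0) + (-3)·(3) + (-6)·(0) = 1
  c_3 = 0·4 + (-1)·(-1) + 2·0 + 0·3 + 0·0 = 1
  c_4 = 2·4 + (-2)·(-1) + (-2)·(0) + (-3)·(3) + (-3)·(0) = 1
  c_5 = (-1)·(4) + (1)·(-1) + 1·0 + 2·3 + 2·0 = 1
Expand coordinatewise in base 2:
  c_1 = 0
  c_2 = 1 = 1·2^0
  c_3 = 1 = 1·2^0
  c_4 = 1 = 1·2^0
  c_5 = 1 = 1·2^0
Factor λ_0 = (0, 1, 1, 1, 1)

((0, 1, 1, 1, 1),)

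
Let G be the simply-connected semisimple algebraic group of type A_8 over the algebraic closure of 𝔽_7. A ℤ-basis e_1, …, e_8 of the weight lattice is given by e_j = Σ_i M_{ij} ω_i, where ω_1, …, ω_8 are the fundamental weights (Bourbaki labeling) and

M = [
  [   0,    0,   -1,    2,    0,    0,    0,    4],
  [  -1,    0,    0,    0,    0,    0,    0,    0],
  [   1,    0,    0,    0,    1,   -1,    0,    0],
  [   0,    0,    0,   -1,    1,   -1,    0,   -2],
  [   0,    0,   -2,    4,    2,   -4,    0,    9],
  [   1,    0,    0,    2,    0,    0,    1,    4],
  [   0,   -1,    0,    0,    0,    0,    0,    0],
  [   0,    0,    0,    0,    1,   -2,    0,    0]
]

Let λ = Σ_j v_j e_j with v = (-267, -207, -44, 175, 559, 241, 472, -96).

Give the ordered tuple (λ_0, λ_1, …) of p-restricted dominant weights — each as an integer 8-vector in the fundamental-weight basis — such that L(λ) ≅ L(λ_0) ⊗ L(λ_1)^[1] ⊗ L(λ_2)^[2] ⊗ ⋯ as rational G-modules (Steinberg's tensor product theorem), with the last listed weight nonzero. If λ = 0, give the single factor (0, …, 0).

Change of basis e → ω: c = M·v where v = (-267, -207, -44, 175, 559, 241, 472, -96):
  c_1 = 0*-267 + 0*-207 + -1*-44 + 2*175 + 0*559 + 0*241 + 0*472 + 4*-96 = 10
  c_2 = -1*-267 + 0*-207 + 0*-44 + 0*175 + 0*559 + 0*241 + 0*472 + 0*-96 = 267
  c_3 = 1*-267 + 0*-207 + 0*-44 + 0*175 + 1*559 + -1*241 + 0*472 + 0*-96 = 51
  c_4 = 0*-267 + 0*-207 + 0*-44 + -1*175 + 1*559 + -1*241 + 0*472 + -2*-96 = 335
  c_5 = 0*-267 + 0*-207 + -2*-44 + 4*175 + 2*559 + -4*241 + 0*472 + 9*-96 = 78
  c_6 = 1*-267 + 0*-207 + 0*-44 + 2*175 + 0*559 + 0*241 + 1*472 + 4*-96 = 171
  c_7 = 0*-267 + -1*-207 + 0*-44 + 0*175 + 0*559 + 0*241 + 0*472 + 0*-96 = 207
  c_8 = 0*-267 + 0*-207 + 0*-44 + 0*175 + 1*559 + -2*241 + 0*472 + 0*-96 = 77
Base-7 expansion of each c_i:
  c_1 = 10 = 3·7^0 + 1·7^1
  c_2 = 267 = 1·7^0 + 3·7^1 + 5·7^2
  c_3 = 51 = 2·7^0 + 0·7^1 + 1·7^2
  c_4 = 335 = 6·7^0 + 5·7^1 + 6·7^2
  c_5 = 78 = 1·7^0 + 4·7^1 + 1·7^2
  c_6 = 171 = 3·7^0 + 3·7^1 + 3·7^2
  c_7 = 207 = 4·7^0 + 1·7^1 + 4·7^2
  c_8 = 77 = 0·7^0 + 4·7^1 + 1·7^2
p-restricted factor λ_0 = (3, 1, 2, 6, 1, 3, 4, 0)
p-restricted factor λ_1 = (1, 3, 0, 5, 4, 3, 1, 4)
p-restricted factor λ_2 = (0, 5, 1, 6, 1, 3, 4, 1)

((3, 1, 2, 6, 1, 3, 4, 0), (1, 3, 0, 5, 4, 3, 1, 4), (0, 5, 1, 6, 1, 3, 4, 1))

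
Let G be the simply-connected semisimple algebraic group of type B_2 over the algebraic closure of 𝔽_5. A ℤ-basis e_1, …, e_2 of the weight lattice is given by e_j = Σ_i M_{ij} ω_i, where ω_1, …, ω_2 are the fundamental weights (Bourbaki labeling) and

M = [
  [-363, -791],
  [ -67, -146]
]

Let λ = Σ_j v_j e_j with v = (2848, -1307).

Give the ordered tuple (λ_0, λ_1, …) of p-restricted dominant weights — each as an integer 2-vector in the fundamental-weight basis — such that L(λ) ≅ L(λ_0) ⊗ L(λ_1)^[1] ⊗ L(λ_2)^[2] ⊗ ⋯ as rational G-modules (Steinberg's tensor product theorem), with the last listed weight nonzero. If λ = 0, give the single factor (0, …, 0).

((3, 1), (2, 1))

Converting to the ω-basis (c_i = row i of M dotted with v = (2848, -1307)):
  c_1 = (-363)·(2848) + (-791)·(-1307) = 13
  c_2 = (-67)·(2848) + (-146)·(-1307) = 6
Base-5 expansion of each c_i:
  c_1 = 13 = 3·5^0 + 2·5^1
  c_2 = 6 = 1·5^0 + 1·5^1
Factor λ_0 = (3, 1)
Factor λ_1 = (2, 1)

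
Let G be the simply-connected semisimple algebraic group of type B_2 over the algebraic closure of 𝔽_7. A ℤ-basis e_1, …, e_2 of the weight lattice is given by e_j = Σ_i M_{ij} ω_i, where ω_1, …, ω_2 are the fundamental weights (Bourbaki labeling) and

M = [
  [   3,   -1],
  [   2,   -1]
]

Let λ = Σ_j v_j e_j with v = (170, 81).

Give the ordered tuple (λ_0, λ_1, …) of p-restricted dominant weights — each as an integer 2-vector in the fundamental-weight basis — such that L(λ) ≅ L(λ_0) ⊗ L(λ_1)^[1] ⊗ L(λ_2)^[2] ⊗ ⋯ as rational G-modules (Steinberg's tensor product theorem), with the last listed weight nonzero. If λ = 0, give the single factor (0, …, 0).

Change of basis e → ω: c = M·v where v = (170, 81):
  c_1 = (3)·(170) + (-1)·(81) = 429
  c_2 = (2)·(170) + (-1)·(81) = 259
Writing each c_i in base p = 7:
  c_1 = 429 = 2·7^0 + 5·7^1 + 1·7^2 + 1·7^3
  c_2 = 259 = 0·7^0 + 2·7^1 + 5·7^2
Factor λ_0 = (2, 0)
Factor λ_1 = (5, 2)
Factor λ_2 = (1, 5)
Factor λ_3 = (1, 0)

((2, 0), (5, 2), (1, 5), (1, 0))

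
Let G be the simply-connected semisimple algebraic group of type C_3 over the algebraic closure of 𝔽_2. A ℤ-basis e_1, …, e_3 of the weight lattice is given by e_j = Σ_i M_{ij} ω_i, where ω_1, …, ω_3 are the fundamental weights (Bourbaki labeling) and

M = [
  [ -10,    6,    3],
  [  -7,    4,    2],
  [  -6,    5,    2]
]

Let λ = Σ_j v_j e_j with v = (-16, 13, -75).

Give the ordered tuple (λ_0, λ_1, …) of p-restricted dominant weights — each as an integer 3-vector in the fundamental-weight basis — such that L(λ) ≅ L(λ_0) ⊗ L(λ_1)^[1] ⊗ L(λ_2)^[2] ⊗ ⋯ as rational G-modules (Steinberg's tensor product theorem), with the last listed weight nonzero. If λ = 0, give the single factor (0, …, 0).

Compute c_i = Σ_j M_{ij} v_j with v = (-16, 13, -75):
  c_1 = (-10)·(-16) + 6·13 + (3)·(-75) = 13
  c_2 = (-7)·(-16) + 4·13 + (2)·(-75) = 14
  c_3 = (-6)·(-16) + 5·13 + (2)·(-75) = 11
Expand coordinatewise in base 2:
  c_1 = 13 = 1·2^0 + 0·2^1 + 1·2^2 + 1·2^3
  c_2 = 14 = 0·2^0 + 1·2^1 + 1·2^2 + 1·2^3
  c_3 = 11 = 1·2^0 + 1·2^1 + 0·2^2 + 1·2^3
Factor λ_0 = (1, 0, 1)
Factor λ_1 = (0, 1, 1)
Factor λ_2 = (1, 1, 0)
Factor λ_3 = (1, 1, 1)

((1, 0, 1), (0, 1, 1), (1, 1, 0), (1, 1, 1))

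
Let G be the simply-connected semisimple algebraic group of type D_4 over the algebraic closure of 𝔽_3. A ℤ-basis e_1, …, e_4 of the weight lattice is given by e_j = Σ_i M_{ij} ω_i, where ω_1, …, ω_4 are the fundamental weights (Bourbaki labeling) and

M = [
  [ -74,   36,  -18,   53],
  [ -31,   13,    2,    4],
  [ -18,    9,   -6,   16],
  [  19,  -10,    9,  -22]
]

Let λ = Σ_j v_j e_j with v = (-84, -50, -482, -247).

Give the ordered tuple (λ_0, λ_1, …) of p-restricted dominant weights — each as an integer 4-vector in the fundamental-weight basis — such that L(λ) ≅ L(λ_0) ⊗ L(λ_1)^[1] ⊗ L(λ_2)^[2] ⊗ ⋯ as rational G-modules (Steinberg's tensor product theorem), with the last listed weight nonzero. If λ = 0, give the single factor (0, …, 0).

ω-coordinates c = M·v, v = (-84, -50, -482, -247):
  c_1 = (-74)·(-84) + (36)·(-50) + (-18)·(-482) + (53)·(-247) = 1
  c_2 = (-31)·(-84) + (13)·(-50) + (2)·(-482) + (4)·(-247) = 2
  c_3 = (-18)·(-84) + (9)·(-50) + (-6)·(-482) + (16)·(-247) = 2
  c_4 = (19)·(-84) + (-10)·(-50) + (9)·(-482) + (-22)·(-247) = 0
p = 3; digits c_i = Σ_j d_{ij}·3^j, 0 ≤ d_{ij} < 3:
  c_1 = 1 = 1·3^0
  c_2 = 2 = 2·3^0
  c_3 = 2 = 2·3^0
  c_4 = 0
λ_0 = (1, 2, 2, 0)

((1, 2, 2, 0),)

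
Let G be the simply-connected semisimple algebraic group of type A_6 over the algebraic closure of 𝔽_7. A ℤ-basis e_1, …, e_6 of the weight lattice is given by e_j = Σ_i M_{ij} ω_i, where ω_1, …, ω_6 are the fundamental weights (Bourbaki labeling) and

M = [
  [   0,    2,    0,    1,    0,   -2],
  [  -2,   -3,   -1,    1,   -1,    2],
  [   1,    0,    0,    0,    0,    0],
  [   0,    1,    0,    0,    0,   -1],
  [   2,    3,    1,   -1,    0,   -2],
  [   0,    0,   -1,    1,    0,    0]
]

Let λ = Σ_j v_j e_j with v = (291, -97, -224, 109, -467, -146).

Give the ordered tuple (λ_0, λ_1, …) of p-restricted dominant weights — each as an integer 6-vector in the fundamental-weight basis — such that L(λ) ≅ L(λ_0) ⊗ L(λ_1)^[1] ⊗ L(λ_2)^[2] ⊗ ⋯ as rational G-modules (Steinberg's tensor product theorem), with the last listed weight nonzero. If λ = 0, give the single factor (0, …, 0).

Converting to the ω-basis (c_i = row i of M dotted with v = (291, -97, -224, 109, -467, -146)):
  c_1 = (0)·(291) + (2)·(-97) + (0)·(-224) + (1)·(109) + (0)·(-467) + (-2)·(-146) = 207
  c_2 = (-2)·(291) + (-3)·(-97) + (-1)·(-224) + (1)·(109) + (-1)·(-467) + (2)·(-146) = 217
  c_3 = (1)·(291) + (0)·(-97) + (0)·(-224) + (0)·(109) + (0)·(-467) + (0)·(-146) = 291
  c_4 = (0)·(291) + (1)·(-97) + (0)·(-224) + (0)·(109) + (0)·(-467) + (-1)·(-146) = 49
  c_5 = (2)·(291) + (3)·(-97) + (1)·(-224) + (-1)·(109) + (0)·(-467) + (-2)·(-146) = 250
  c_6 = (0)·(291) + (0)·(-97) + (-1)·(-224) + (1)·(109) + (0)·(-467) + (0)·(-146) = 333
Expand coordinatewise in base 7:
  c_1 = 207 = 4·7^0 + 1·7^1 + 4·7^2
  c_2 = 217 = 0·7^0 + 3·7^1 + 4·7^2
  c_3 = 291 = 4·7^0 + 6·7^1 + 5·7^2
  c_4 = 49 = 0·7^0 + 0·7^1 + 1·7^2
  c_5 = 250 = 5·7^0 + 0·7^1 + 5·7^2
  c_6 = 333 = 4·7^0 + 5·7^1 + 6·7^2
p-restricted factor λ_0 = (4, 0, 4, 0, 5, 4)
p-restricted factor λ_1 = (1, 3, 6, 0, 0, 5)
p-restricted factor λ_2 = (4, 4, 5, 1, 5, 6)

((4, 0, 4, 0, 5, 4), (1, 3, 6, 0, 0, 5), (4, 4, 5, 1, 5, 6))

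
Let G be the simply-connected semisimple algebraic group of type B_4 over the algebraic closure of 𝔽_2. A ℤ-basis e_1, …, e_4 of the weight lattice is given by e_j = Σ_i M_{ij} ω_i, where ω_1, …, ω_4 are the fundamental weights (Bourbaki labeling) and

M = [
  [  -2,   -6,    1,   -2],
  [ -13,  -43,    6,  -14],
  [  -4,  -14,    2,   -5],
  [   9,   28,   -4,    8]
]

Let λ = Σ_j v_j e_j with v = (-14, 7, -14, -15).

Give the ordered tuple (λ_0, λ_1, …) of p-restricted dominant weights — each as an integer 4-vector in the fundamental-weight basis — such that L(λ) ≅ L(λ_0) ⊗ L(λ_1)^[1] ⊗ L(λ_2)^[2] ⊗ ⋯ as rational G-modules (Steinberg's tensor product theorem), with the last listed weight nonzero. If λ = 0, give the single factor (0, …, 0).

Converting to the ω-basis (c_i = row i of M dotted with v = (-14, 7, -14, -15)):
  c_1 = (-2)·(-14) + (-6)·(7) + (1)·(-14) + (-2)·(-15) = 2
  c_2 = (-13)·(-14) + (-43)·(7) + (6)·(-14) + (-14)·(-15) = 7
  c_3 = (-4)·(-14) + (-14)·(7) + (2)·(-14) + (-5)·(-15) = 5
  c_4 = (9)·(-14) + 28·7 + (-4)·(-14) + (8)·(-15) = 6
Writing each c_i in base p = 2:
  c_1 = 2 = 0·2^0 + 1·2^1
  c_2 = 7 = 1·2^0 + 1·2^1 + 1·2^2
  c_3 = 5 = 1·2^0 + 0·2^1 + 1·2^2
  c_4 = 6 = 0·2^0 + 1·2^1 + 1·2^2
p-restricted factor λ_0 = (0, 1, 1, 0)
p-restricted factor λ_1 = (1, 1, 0, 1)
p-restricted factor λ_2 = (0, 1, 1, 1)

((0, 1, 1, 0), (1, 1, 0, 1), (0, 1, 1, 1))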